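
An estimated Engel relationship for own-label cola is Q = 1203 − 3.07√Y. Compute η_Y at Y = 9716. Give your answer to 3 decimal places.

At Y = 9716: Q = 900.391.
dQ/dY = -3.07/(2√Y) = -0.0155727 at this income.
η = (dQ/dY)·(Y/Q) = -0.0155727 × (9716/900.391) = -0.168.

-0.168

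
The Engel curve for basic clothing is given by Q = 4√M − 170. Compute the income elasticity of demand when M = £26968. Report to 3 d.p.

At M = 26968: Q = 486.877.
dQ/dM = 4/(2√M) = 0.0121788 at this income.
η = (dQ/dM)·(M/Q) = 0.0121788 × (26968/486.877) = 0.675.

0.675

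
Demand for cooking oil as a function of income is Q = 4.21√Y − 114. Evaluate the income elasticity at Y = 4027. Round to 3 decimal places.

0.872

At Y = 4027: Q = 153.161.
dQ/dY = 4.21/(2√Y) = 0.0331712 at this income.
η = (dQ/dY)·(Y/Q) = 0.0331712 × (4027/153.161) = 0.872.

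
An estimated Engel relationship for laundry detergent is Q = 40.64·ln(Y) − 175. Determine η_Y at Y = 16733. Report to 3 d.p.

At Y = 16733: Q = 220.230.
dQ/dY = 40.64/Y = 0.00242873 at this income.
η = (dQ/dY)·(Y/Q) = 0.00242873 × (16733/220.230) = 0.185.

0.185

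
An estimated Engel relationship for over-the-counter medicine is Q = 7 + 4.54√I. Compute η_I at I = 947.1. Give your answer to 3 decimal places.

0.476

At I = 947.1: Q = 146.718.
dQ/dI = 4.54/(2√I) = 0.0737612 at this income.
η = (dQ/dI)·(I/Q) = 0.0737612 × (947.1/146.718) = 0.476.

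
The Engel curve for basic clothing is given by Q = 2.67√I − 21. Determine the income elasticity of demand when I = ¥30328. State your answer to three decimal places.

At I = 30328: Q = 443.979.
dQ/dI = 2.67/(2√I) = 0.00766583 at this income.
η = (dQ/dI)·(I/Q) = 0.00766583 × (30328/443.979) = 0.524.

0.524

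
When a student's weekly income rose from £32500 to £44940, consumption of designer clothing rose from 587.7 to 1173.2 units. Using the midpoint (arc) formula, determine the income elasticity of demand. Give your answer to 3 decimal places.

ΔQ = 1173.2 − 587.7 = 585.5; midpoint Q̄ = (587.7 + 1173.2)/2 = 880.45.
ΔI = 44940 − 32500 = 12440; midpoint Ī = (32500 + 44940)/2 = 38720.
η = (ΔQ/Q̄) ÷ (ΔI/Ī) = (585.5/880.45) ÷ (12440/38720) = 2.070.

2.070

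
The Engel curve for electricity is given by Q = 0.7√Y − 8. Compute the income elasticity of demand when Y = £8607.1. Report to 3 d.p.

0.570

At Y = 8607.1: Q = 56.942.
dQ/dY = 0.7/(2√Y) = 0.00377259 at this income.
η = (dQ/dY)·(Y/Q) = 0.00377259 × (8607.1/56.942) = 0.570.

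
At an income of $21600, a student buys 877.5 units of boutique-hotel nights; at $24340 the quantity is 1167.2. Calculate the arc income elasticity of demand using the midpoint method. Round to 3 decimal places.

2.376

ΔQ = 1167.2 − 877.5 = 289.7; midpoint Q̄ = (877.5 + 1167.2)/2 = 1022.35.
ΔI = 24340 − 21600 = 2740; midpoint Ī = (21600 + 24340)/2 = 22970.
η = (ΔQ/Q̄) ÷ (ΔI/Ī) = (289.7/1022.35) ÷ (2740/22970) = 2.376.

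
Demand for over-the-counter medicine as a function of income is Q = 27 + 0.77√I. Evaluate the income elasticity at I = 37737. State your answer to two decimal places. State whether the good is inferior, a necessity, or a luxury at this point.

At I = 37737: Q = 176.580.
dQ/dI = 0.77/(2√I) = 0.00198188 at this income.
η = (dQ/dI)·(I/Q) = 0.00198188 × (37737/176.580) = 0.42.
Since 0 < η < 1, the good is a necessity.

0.42 (necessity)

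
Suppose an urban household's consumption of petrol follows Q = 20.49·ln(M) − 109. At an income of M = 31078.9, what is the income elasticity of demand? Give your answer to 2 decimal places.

At M = 31078.9: Q = 102.954.
dQ/dM = 20.49/M = 0.00065929 at this income.
η = (dQ/dM)·(M/Q) = 0.00065929 × (31078.9/102.954) = 0.20.

0.20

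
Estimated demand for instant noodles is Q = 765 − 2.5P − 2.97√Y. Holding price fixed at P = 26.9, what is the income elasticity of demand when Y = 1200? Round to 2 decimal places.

-0.09

At P = 26.9, Y = 1200: Q = 594.866.
Holding P constant, ∂Q/∂Y = -2.97/(2√Y) = -0.0428683.
η_Y = (∂Q/∂Y)·(Y/Q) = -0.0428683 × (1200/594.866) = -0.09.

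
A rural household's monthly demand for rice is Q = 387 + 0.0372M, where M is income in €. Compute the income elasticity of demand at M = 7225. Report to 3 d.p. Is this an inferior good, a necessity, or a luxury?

0.410 (necessity)

At M = 7225: Q = 655.770.
dQ/dM = 0.0372.
η = (dQ/dM)·(M/Q) = 0.0372 × (7225/655.770) = 0.410.
Since 0 < η < 1, the good is a necessity.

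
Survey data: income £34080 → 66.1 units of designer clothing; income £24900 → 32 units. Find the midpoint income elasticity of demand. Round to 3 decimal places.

ΔQ = 32 − 66.1 = -34.1; midpoint Q̄ = (66.1 + 32)/2 = 49.05.
ΔI = 24900 − 34080 = -9180; midpoint Ī = (34080 + 24900)/2 = 29490.
η = (ΔQ/Q̄) ÷ (ΔI/Ī) = (-34.1/49.05) ÷ (-9180/29490) = 2.233.

2.233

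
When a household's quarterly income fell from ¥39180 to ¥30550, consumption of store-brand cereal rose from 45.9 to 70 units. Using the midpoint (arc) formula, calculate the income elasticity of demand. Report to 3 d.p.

-1.680

ΔQ = 70 − 45.9 = 24.1; midpoint Q̄ = (45.9 + 70)/2 = 57.95.
ΔI = 30550 − 39180 = -8630; midpoint Ī = (39180 + 30550)/2 = 34865.
η = (ΔQ/Q̄) ÷ (ΔI/Ī) = (24.1/57.95) ÷ (-8630/34865) = -1.680.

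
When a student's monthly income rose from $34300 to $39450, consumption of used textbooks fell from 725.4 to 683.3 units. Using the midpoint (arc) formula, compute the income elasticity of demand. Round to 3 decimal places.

ΔQ = 683.3 − 725.4 = -42.1; midpoint Q̄ = (725.4 + 683.3)/2 = 704.35.
ΔI = 39450 − 34300 = 5150; midpoint Ī = (34300 + 39450)/2 = 36875.
η = (ΔQ/Q̄) ÷ (ΔI/Ī) = (-42.1/704.35) ÷ (5150/36875) = -0.428.

-0.428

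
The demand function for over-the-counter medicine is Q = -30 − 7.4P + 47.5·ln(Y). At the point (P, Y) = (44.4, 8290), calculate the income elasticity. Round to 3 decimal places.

At P = 44.4, Y = 8290: Q = 70.023.
Holding P constant, ∂Q/∂Y = 47.5/Y = 0.00572979.
η_Y = (∂Q/∂Y)·(Y/Q) = 0.00572979 × (8290/70.023) = 0.678.

0.678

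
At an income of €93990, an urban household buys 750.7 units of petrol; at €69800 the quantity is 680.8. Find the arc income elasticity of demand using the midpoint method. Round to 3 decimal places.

ΔQ = 680.8 − 750.7 = -69.9; midpoint Q̄ = (750.7 + 680.8)/2 = 715.75.
ΔI = 69800 − 93990 = -24190; midpoint Ī = (93990 + 69800)/2 = 81895.
η = (ΔQ/Q̄) ÷ (ΔI/Ī) = (-69.9/715.75) ÷ (-24190/81895) = 0.331.

0.331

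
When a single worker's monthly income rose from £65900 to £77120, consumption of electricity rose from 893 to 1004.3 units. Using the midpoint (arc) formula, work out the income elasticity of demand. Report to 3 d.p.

ΔQ = 1004.3 − 893 = 111.3; midpoint Q̄ = (893 + 1004.3)/2 = 948.65.
ΔI = 77120 − 65900 = 11220; midpoint Ī = (65900 + 77120)/2 = 71510.
η = (ΔQ/Q̄) ÷ (ΔI/Ī) = (111.3/948.65) ÷ (11220/71510) = 0.748.

0.748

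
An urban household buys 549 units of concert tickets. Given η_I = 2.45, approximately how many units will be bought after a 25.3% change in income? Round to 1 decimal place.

889.3

%ΔQ ≈ η × %ΔI = 2.45 × 25.3% = 61.985%.
New Q ≈ 549 × (1 + 0.61985) = 889.3.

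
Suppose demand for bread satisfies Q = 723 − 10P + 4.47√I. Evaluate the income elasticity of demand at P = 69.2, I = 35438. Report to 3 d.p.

At P = 69.2, I = 35438: Q = 872.477.
Holding P constant, ∂Q/∂I = 4.47/(2√I) = 0.0118725.
η_I = (∂Q/∂I)·(I/Q) = 0.0118725 × (35438/872.477) = 0.482.

0.482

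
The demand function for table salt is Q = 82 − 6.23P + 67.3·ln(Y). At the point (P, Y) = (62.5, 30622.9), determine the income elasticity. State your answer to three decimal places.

At P = 62.5, Y = 30622.9: Q = 387.801.
Holding P constant, ∂Q/∂Y = 67.3/Y = 0.0021977.
η_Y = (∂Q/∂Y)·(Y/Q) = 0.0021977 × (30622.9/387.801) = 0.174.

0.174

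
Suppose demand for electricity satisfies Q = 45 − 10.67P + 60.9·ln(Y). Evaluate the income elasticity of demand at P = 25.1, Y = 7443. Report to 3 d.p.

0.190

At P = 25.1, Y = 7443: Q = 320.108.
Holding P constant, ∂Q/∂Y = 60.9/Y = 0.00818218.
η_Y = (∂Q/∂Y)·(Y/Q) = 0.00818218 × (7443/320.108) = 0.190.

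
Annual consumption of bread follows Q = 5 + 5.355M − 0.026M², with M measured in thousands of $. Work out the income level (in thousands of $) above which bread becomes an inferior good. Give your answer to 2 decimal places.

102.98

dQ/dM = 5.355 − 0.052M.
The good is inferior where dQ/dM < 0. Setting dQ/dM = 0 gives M = 5.355 / 0.052 = 102.98.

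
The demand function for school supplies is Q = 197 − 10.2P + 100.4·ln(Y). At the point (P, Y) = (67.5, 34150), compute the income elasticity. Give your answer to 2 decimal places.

At P = 67.5, Y = 34150: Q = 556.527.
Holding P constant, ∂Q/∂Y = 100.4/Y = 0.00293997.
η_Y = (∂Q/∂Y)·(Y/Q) = 0.00293997 × (34150/556.527) = 0.18.

0.18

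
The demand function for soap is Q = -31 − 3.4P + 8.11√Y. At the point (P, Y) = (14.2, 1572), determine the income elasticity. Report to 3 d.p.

At P = 14.2, Y = 1572: Q = 242.269.
Holding P constant, ∂Q/∂Y = 8.11/(2√Y) = 0.102274.
η_Y = (∂Q/∂Y)·(Y/Q) = 0.102274 × (1572/242.269) = 0.664.

0.664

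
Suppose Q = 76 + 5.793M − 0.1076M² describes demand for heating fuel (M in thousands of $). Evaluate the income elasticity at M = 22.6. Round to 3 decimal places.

0.138

At M = 22.6: Q = 151.9640.
dQ/dM = 5.793 − 0.2152M = 0.92948.
η = (dQ/dM)·(M/Q) = 0.92948 × (22.6/151.9640) = 0.138.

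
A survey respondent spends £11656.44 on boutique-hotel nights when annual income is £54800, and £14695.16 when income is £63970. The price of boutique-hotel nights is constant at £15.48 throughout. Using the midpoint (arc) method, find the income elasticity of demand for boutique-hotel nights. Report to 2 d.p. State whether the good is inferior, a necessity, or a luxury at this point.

1.49 (luxury)

With a constant price, Q₁ = 11656.44/15.48 = 753.000 and Q₂ = 14695.16/15.48 = 949.300 (equivalently, work directly with expenditure since P cancels).
Midpoint %ΔQ = (14695.16 − 11656.44)/13175.80 = 0.23063; midpoint %ΔI = (63970 − 54800)/59385 = 0.15442.
η = 0.23063 / 0.15442 = 1.49.
η > 1 ⇒ luxury.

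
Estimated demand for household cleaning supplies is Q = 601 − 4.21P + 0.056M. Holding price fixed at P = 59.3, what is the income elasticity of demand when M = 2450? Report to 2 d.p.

At P = 59.3, M = 2450: Q = 488.547.
Holding P constant, ∂Q/∂M = 0.056.
η_M = (∂Q/∂M)·(M/Q) = 0.056 × (2450/488.547) = 0.28.

0.28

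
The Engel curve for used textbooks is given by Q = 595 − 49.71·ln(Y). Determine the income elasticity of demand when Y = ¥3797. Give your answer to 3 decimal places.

At Y = 3797: Q = 185.292.
dQ/dY = -49.71/Y = -0.0130919 at this income.
η = (dQ/dY)·(Y/Q) = -0.0130919 × (3797/185.292) = -0.268.

-0.268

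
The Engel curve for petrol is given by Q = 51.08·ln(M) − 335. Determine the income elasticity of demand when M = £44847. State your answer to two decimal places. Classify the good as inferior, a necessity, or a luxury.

At M = 44847: Q = 212.118.
dQ/dM = 51.08/M = 0.00113898 at this income.
η = (dQ/dM)·(M/Q) = 0.00113898 × (44847/212.118) = 0.24.
Since 0 < η < 1, the good is a necessity.

0.24 (necessity)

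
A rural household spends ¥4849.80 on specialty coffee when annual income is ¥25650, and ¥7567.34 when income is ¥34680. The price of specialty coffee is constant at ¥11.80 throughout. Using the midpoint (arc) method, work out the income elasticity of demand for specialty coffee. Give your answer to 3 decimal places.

With a constant price, Q₁ = 4849.80/11.80 = 411.000 and Q₂ = 7567.34/11.80 = 641.300 (equivalently, work directly with expenditure since P cancels).
Midpoint %ΔQ = (7567.34 − 4849.80)/6208.57 = 0.43771; midpoint %ΔI = (34680 − 25650)/30165 = 0.29935.
η = 0.43771 / 0.29935 = 1.462.

1.462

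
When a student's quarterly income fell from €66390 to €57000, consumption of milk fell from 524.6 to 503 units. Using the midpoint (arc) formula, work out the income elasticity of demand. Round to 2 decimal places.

ΔQ = 503 − 524.6 = -21.6; midpoint Q̄ = (524.6 + 503)/2 = 513.8.
ΔI = 57000 − 66390 = -9390; midpoint Ī = (66390 + 57000)/2 = 61695.
η = (ΔQ/Q̄) ÷ (ΔI/Ī) = (-21.6/513.8) ÷ (-9390/61695) = 0.28.

0.28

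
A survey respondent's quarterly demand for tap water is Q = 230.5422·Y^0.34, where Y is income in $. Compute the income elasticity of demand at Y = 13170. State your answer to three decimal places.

For Q = A·Y^β the income elasticity is constant and equal to β.
Here β = 0.34, so η = 0.340.

0.340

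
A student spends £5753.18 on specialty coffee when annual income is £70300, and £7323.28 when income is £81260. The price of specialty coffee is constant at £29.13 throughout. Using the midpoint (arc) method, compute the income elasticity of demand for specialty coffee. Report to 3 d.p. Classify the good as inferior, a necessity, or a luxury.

1.660 (luxury)

With a constant price, Q₁ = 5753.18/29.13 = 197.500 and Q₂ = 7323.28/29.13 = 251.400 (equivalently, work directly with expenditure since P cancels).
Midpoint %ΔQ = (7323.28 − 5753.18)/6538.23 = 0.24014; midpoint %ΔI = (81260 − 70300)/75780 = 0.14463.
η = 0.24014 / 0.14463 = 1.660.
η > 1 ⇒ luxury.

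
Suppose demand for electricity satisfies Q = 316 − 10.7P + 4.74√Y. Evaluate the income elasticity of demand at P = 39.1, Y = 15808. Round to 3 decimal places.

0.604

At P = 39.1, Y = 15808: Q = 493.590.
Holding P constant, ∂Q/∂Y = 4.74/(2√Y) = 0.0188499.
η_Y = (∂Q/∂Y)·(Y/Q) = 0.0188499 × (15808/493.590) = 0.604.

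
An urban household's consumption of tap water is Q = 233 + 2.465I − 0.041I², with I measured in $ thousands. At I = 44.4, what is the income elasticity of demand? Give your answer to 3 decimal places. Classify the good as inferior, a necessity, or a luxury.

At I = 44.4: Q = 261.6202.
dQ/dI = 2.465 − 0.082I = -1.17580.
η = (dQ/dI)·(I/Q) = -1.17580 × (44.4/261.6202) = -0.200.
η < 0 ⇒ inferior good.

-0.200 (inferior good)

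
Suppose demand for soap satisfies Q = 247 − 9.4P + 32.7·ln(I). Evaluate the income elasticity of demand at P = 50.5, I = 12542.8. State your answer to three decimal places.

0.404

At P = 50.5, I = 12542.8: Q = 80.887.
Holding P constant, ∂Q/∂I = 32.7/I = 0.00260707.
η_I = (∂Q/∂I)·(I/Q) = 0.00260707 × (12542.8/80.887) = 0.404.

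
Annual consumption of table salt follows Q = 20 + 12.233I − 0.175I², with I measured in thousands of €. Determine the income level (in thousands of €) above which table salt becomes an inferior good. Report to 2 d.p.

dQ/dI = 12.233 − 0.35I.
The good is inferior where dQ/dI < 0. Setting dQ/dI = 0 gives I = 12.233 / 0.35 = 34.95.

34.95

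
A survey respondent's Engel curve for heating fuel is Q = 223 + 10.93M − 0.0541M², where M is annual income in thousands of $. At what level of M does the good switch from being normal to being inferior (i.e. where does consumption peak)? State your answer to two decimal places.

101.02

dQ/dM = 10.93 − 0.1082M.
The good is inferior where dQ/dM < 0. Setting dQ/dM = 0 gives M = 10.93 / 0.1082 = 101.02.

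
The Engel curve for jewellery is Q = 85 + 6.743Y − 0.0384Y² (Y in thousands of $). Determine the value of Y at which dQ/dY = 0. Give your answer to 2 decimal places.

87.80

dQ/dY = 6.743 − 0.0768Y.
The good is inferior where dQ/dY < 0. Setting dQ/dY = 0 gives Y = 6.743 / 0.0768 = 87.80.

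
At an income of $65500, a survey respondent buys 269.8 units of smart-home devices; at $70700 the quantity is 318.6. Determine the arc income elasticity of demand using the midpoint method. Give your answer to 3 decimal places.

2.172

ΔQ = 318.6 − 269.8 = 48.8; midpoint Q̄ = (269.8 + 318.6)/2 = 294.2.
ΔI = 70700 − 65500 = 5200; midpoint Ī = (65500 + 70700)/2 = 68100.
η = (ΔQ/Q̄) ÷ (ΔI/Ī) = (48.8/294.2) ÷ (5200/68100) = 2.172.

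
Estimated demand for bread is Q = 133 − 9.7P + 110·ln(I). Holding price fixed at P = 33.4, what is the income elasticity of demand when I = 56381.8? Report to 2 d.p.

At P = 33.4, I = 56381.8: Q = 1012.409.
Holding P constant, ∂Q/∂I = 110/I = 0.00195098.
η_I = (∂Q/∂I)·(I/Q) = 0.00195098 × (56381.8/1012.409) = 0.11.

0.11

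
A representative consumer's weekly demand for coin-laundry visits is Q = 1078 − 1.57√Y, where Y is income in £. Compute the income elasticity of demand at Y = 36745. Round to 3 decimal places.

At Y = 36745: Q = 777.047.
dQ/dY = -1.57/(2√Y) = -0.00409516 at this income.
η = (dQ/dY)·(Y/Q) = -0.00409516 × (36745/777.047) = -0.194.

-0.194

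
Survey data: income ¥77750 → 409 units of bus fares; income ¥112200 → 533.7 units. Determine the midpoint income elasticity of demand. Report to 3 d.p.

ΔQ = 533.7 − 409 = 124.7; midpoint Q̄ = (409 + 533.7)/2 = 471.35.
ΔI = 112200 − 77750 = 34450; midpoint Ī = (77750 + 112200)/2 = 94975.
η = (ΔQ/Q̄) ÷ (ΔI/Ī) = (124.7/471.35) ÷ (34450/94975) = 0.729.

0.729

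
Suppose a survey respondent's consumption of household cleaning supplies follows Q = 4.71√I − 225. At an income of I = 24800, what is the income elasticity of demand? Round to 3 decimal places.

At I = 24800: Q = 516.732.
dQ/dI = 4.71/(2√I) = 0.0149543 at this income.
η = (dQ/dI)·(I/Q) = 0.0149543 × (24800/516.732) = 0.718.

0.718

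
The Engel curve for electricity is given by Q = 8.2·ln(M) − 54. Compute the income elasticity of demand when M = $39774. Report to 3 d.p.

0.250

At M = 39774: Q = 32.846.
dQ/dM = 8.2/M = 0.000206165 at this income.
η = (dQ/dM)·(M/Q) = 0.000206165 × (39774/32.846) = 0.250.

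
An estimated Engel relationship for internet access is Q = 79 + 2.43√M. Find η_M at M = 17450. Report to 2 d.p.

0.40

At M = 17450: Q = 399.999.
dQ/dM = 2.43/(2√M) = 0.00919769 at this income.
η = (dQ/dM)·(M/Q) = 0.00919769 × (17450/399.999) = 0.40.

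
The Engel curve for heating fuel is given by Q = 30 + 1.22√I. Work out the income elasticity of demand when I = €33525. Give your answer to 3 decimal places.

At I = 33525: Q = 253.380.
dQ/dI = 1.22/(2√I) = 0.00333154 at this income.
η = (dQ/dI)·(I/Q) = 0.00333154 × (33525/253.380) = 0.441.

0.441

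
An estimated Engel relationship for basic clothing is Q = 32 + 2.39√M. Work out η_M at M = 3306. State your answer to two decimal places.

0.41

At M = 3306: Q = 169.420.
dQ/dM = 2.39/(2√M) = 0.0207834 at this income.
η = (dQ/dM)·(M/Q) = 0.0207834 × (3306/169.420) = 0.41.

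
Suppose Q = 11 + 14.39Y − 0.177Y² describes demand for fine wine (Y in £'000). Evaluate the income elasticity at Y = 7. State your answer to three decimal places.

At Y = 7: Q = 103.0570.
dQ/dY = 14.39 − 0.354Y = 11.91200.
η = (dQ/dY)·(Y/Q) = 11.91200 × (7/103.0570) = 0.809.

0.809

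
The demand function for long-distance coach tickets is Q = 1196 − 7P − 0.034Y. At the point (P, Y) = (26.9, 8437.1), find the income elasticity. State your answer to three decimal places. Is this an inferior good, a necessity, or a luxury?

At P = 26.9, Y = 8437.1: Q = 720.839.
Holding P constant, ∂Q/∂Y = −0.034.
η_Y = (∂Q/∂Y)·(Y/Q) = -0.034 × (8437.1/720.839) = -0.398.
Since η < 0, this is an inferior good.

-0.398 (inferior good)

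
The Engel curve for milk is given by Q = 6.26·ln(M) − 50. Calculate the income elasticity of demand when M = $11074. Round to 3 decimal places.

At M = 11074: Q = 8.295.
dQ/dM = 6.26/M = 0.000565288 at this income.
η = (dQ/dM)·(M/Q) = 0.000565288 × (11074/8.295) = 0.755.

0.755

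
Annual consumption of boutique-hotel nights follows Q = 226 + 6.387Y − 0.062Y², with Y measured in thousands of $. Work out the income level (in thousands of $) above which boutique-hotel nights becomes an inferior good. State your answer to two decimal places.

dQ/dY = 6.387 − 0.124Y.
The good is inferior where dQ/dY < 0. Setting dQ/dY = 0 gives Y = 6.387 / 0.124 = 51.51.

51.51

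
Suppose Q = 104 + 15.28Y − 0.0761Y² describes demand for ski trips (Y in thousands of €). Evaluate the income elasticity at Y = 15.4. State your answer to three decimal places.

At Y = 15.4: Q = 321.2641.
dQ/dY = 15.28 − 0.1522Y = 12.93612.
η = (dQ/dY)·(Y/Q) = 12.93612 × (15.4/321.2641) = 0.620.

0.620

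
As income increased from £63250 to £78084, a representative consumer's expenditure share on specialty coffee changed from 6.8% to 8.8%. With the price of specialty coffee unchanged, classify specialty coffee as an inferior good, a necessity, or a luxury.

luxury

The budget share rises as income rises, so η > 1.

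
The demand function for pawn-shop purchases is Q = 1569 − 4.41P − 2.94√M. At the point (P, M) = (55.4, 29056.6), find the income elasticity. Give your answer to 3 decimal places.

-0.304

At P = 55.4, M = 29056.6: Q = 823.534.
Holding P constant, ∂Q/∂M = -2.94/(2√M) = -0.00862373.
η_M = (∂Q/∂M)·(M/Q) = -0.00862373 × (29056.6/823.534) = -0.304.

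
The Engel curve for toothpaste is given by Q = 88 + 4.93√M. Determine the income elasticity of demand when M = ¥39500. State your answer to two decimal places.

0.46

At M = 39500: Q = 1067.818.
dQ/dM = 4.93/(2√M) = 0.0124028 at this income.
η = (dQ/dM)·(M/Q) = 0.0124028 × (39500/1067.818) = 0.46.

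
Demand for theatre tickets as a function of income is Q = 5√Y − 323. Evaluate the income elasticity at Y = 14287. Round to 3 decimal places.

At Y = 14287: Q = 274.641.
dQ/dY = 5/(2√Y) = 0.0209156 at this income.
η = (dQ/dY)·(Y/Q) = 0.0209156 × (14287/274.641) = 1.088.

1.088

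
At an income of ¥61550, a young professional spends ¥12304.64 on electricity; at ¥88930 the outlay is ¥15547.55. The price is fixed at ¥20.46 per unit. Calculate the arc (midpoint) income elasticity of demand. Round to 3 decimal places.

0.640

With a constant price, Q₁ = 12304.64/20.46 = 601.400 and Q₂ = 15547.55/20.46 = 759.900 (equivalently, work directly with expenditure since P cancels).
Midpoint %ΔQ = (15547.55 − 12304.64)/13926.10 = 0.23287; midpoint %ΔI = (88930 − 61550)/75240 = 0.36390.
η = 0.23287 / 0.36390 = 0.640.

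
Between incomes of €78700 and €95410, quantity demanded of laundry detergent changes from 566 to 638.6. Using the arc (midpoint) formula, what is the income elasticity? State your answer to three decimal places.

0.628

ΔQ = 638.6 − 566 = 72.6; midpoint Q̄ = (566 + 638.6)/2 = 602.3.
ΔI = 95410 − 78700 = 16710; midpoint Ī = (78700 + 95410)/2 = 87055.
η = (ΔQ/Q̄) ÷ (ΔI/Ī) = (72.6/602.3) ÷ (16710/87055) = 0.628.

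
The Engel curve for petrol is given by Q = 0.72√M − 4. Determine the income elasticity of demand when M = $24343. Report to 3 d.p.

At M = 24343: Q = 108.336.
dQ/dM = 0.72/(2√M) = 0.00230736 at this income.
η = (dQ/dM)·(M/Q) = 0.00230736 × (24343/108.336) = 0.518.

0.518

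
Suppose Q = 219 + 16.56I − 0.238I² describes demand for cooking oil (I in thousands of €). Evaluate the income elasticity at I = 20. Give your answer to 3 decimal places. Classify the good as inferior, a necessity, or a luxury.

At I = 20: Q = 455.0000.
dQ/dI = 16.56 − 0.476I = 7.04000.
η = (dQ/dI)·(I/Q) = 7.04000 × (20/455.0000) = 0.309.
0 < η < 1 ⇒ necessity.

0.309 (necessity)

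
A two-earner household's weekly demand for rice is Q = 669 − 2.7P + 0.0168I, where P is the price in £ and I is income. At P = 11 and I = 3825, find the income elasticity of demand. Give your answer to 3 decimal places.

At P = 11, I = 3825: Q = 703.560.
Holding P constant, ∂Q/∂I = 0.0168.
η_I = (∂Q/∂I)·(I/Q) = 0.0168 × (3825/703.560) = 0.091.

0.091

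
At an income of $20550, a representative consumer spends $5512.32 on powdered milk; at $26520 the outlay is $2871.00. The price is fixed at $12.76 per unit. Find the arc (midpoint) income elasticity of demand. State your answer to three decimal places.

With a constant price, Q₁ = 5512.32/12.76 = 432.000 and Q₂ = 2871.00/12.76 = 225.000 (equivalently, work directly with expenditure since P cancels).
Midpoint %ΔQ = (2871.00 − 5512.32)/4191.66 = -0.63014; midpoint %ΔI = (26520 − 20550)/23535 = 0.25366.
η = -0.63014 / 0.25366 = -2.484.

-2.484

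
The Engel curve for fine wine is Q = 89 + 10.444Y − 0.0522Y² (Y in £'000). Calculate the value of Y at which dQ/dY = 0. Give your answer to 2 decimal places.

dQ/dY = 10.444 − 0.1044Y.
The good is inferior where dQ/dY < 0. Setting dQ/dY = 0 gives Y = 10.444 / 0.1044 = 100.04.

100.04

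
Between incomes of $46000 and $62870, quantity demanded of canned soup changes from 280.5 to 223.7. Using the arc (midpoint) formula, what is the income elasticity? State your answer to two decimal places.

ΔQ = 223.7 − 280.5 = -56.8; midpoint Q̄ = (280.5 + 223.7)/2 = 252.1.
ΔI = 62870 − 46000 = 16870; midpoint Ī = (46000 + 62870)/2 = 54435.
η = (ΔQ/Q̄) ÷ (ΔI/Ī) = (-56.8/252.1) ÷ (16870/54435) = -0.73.

-0.73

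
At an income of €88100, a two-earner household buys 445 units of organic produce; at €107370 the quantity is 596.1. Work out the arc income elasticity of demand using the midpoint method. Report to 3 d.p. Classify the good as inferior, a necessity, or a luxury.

1.472 (luxury)

ΔQ = 596.1 − 445 = 151.1; midpoint Q̄ = (445 + 596.1)/2 = 520.55.
ΔI = 107370 − 88100 = 19270; midpoint Ī = (88100 + 107370)/2 = 97735.
η = (ΔQ/Q̄) ÷ (ΔI/Ī) = (151.1/520.55) ÷ (19270/97735) = 1.472.
η > 1 ⇒ luxury.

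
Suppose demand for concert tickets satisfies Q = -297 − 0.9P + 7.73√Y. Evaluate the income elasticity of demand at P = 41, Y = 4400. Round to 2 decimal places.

At P = 41, Y = 4400: Q = 178.850.
Holding P constant, ∂Q/∂Y = 7.73/(2√Y) = 0.0582671.
η_Y = (∂Q/∂Y)·(Y/Q) = 0.0582671 × (4400/178.850) = 1.43.

1.43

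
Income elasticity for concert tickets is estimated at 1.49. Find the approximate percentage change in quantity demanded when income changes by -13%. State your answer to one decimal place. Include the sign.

%ΔQ ≈ η × %ΔI = 1.49 × (-13%) = -19.4%.

-19.4%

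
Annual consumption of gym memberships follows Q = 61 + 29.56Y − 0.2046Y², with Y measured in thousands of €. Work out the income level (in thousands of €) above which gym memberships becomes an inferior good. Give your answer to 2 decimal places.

72.24

dQ/dY = 29.56 − 0.4092Y.
The good is inferior where dQ/dY < 0. Setting dQ/dY = 0 gives Y = 29.56 / 0.4092 = 72.24.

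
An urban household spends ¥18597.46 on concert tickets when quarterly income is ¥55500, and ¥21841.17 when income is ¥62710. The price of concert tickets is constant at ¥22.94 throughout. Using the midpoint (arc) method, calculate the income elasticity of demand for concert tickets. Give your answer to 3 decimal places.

1.315

With a constant price, Q₁ = 18597.46/22.94 = 810.700 and Q₂ = 21841.17/22.94 = 952.100 (equivalently, work directly with expenditure since P cancels).
Midpoint %ΔQ = (21841.17 − 18597.46)/20219.31 = 0.16043; midpoint %ΔI = (62710 − 55500)/59105 = 0.12199.
η = 0.16043 / 0.12199 = 1.315.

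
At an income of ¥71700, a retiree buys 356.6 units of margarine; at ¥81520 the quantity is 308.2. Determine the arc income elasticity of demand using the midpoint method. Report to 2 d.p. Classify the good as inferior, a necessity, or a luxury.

-1.14 (inferior good)

ΔQ = 308.2 − 356.6 = -48.4; midpoint Q̄ = (356.6 + 308.2)/2 = 332.4.
ΔI = 81520 − 71700 = 9820; midpoint Ī = (71700 + 81520)/2 = 76610.
η = (ΔQ/Q̄) ÷ (ΔI/Ī) = (-48.4/332.4) ÷ (9820/76610) = -1.14.
η < 0 ⇒ inferior good.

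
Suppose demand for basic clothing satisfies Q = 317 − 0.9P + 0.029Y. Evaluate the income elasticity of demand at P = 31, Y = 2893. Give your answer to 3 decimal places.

At P = 31, Y = 2893: Q = 372.997.
Holding P constant, ∂Q/∂Y = 0.029.
η_Y = (∂Q/∂Y)·(Y/Q) = 0.029 × (2893/372.997) = 0.225.

0.225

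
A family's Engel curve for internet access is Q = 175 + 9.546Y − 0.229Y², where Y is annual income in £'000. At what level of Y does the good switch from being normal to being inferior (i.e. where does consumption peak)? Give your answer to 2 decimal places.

dQ/dY = 9.546 − 0.458Y.
The good is inferior where dQ/dY < 0. Setting dQ/dY = 0 gives Y = 9.546 / 0.458 = 20.84.

20.84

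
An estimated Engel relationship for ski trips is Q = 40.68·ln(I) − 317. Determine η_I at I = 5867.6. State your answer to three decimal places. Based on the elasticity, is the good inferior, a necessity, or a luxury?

At I = 5867.6: Q = 35.989.
dQ/dI = 40.68/I = 0.00693299 at this income.
η = (dQ/dI)·(I/Q) = 0.00693299 × (5867.6/35.989) = 1.130.
Since η > 1, the good is a luxury.

1.130 (luxury)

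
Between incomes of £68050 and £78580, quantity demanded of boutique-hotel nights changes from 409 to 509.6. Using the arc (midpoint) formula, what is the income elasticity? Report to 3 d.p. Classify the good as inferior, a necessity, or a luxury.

ΔQ = 509.6 − 409 = 100.6; midpoint Q̄ = (409 + 509.6)/2 = 459.3.
ΔI = 78580 − 68050 = 10530; midpoint Ī = (68050 + 78580)/2 = 73315.
η = (ΔQ/Q̄) ÷ (ΔI/Ī) = (100.6/459.3) ÷ (10530/73315) = 1.525.
η > 1 ⇒ luxury.

1.525 (luxury)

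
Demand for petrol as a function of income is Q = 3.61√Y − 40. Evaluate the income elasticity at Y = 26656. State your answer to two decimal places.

At Y = 26656: Q = 549.393.
dQ/dY = 3.61/(2√Y) = 0.0110555 at this income.
η = (dQ/dY)·(Y/Q) = 0.0110555 × (26656/549.393) = 0.54.

0.54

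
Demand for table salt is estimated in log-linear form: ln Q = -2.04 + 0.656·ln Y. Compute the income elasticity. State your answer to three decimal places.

0.656

In a log-linear demand, the coefficient on ln Y is the income elasticity.
So η = 0.656.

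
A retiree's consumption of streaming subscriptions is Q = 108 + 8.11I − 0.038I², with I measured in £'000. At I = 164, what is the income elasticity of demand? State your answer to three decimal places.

At I = 164: Q = 415.9920.
dQ/dI = 8.11 − 0.076I = -4.35400.
η = (dQ/dI)·(I/Q) = -4.35400 × (164/415.9920) = -1.717.

-1.717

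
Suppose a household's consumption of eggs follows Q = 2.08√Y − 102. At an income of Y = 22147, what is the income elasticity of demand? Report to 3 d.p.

At Y = 22147: Q = 207.543.
dQ/dY = 2.08/(2√Y) = 0.00698837 at this income.
η = (dQ/dY)·(Y/Q) = 0.00698837 × (22147/207.543) = 0.746.

0.746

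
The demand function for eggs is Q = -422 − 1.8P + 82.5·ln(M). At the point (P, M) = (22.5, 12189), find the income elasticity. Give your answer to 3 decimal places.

0.263

At P = 22.5, M = 12189: Q = 313.684.
Holding P constant, ∂Q/∂M = 82.5/M = 0.0067684.
η_M = (∂Q/∂M)·(M/Q) = 0.0067684 × (12189/313.684) = 0.263.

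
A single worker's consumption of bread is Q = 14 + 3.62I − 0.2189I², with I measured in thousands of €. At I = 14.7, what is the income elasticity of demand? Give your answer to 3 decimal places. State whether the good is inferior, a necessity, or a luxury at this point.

At I = 14.7: Q = 19.9119.
dQ/dI = 3.62 − 0.4378I = -2.81566.
η = (dQ/dI)·(I/Q) = -2.81566 × (14.7/19.9119) = -2.079.
η < 0 ⇒ inferior good.

-2.079 (inferior good)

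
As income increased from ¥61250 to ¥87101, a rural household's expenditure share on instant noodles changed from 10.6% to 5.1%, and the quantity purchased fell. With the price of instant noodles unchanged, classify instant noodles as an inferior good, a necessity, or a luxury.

inferior good

Quantity demanded falls as income rises, so η < 0.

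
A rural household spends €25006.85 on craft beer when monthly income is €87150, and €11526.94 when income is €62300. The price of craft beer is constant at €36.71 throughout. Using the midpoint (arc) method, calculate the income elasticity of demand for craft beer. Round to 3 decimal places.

2.219

With a constant price, Q₁ = 25006.85/36.71 = 681.200 and Q₂ = 11526.94/36.71 = 314.000 (equivalently, work directly with expenditure since P cancels).
Midpoint %ΔQ = (11526.94 − 25006.85)/18266.90 = -0.73794; midpoint %ΔI = (62300 − 87150)/74725 = -0.33255.
η = -0.73794 / -0.33255 = 2.219.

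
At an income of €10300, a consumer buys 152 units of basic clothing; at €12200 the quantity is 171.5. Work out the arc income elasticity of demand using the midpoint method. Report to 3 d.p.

ΔQ = 171.5 − 152 = 19.5; midpoint Q̄ = (152 + 171.5)/2 = 161.75.
ΔI = 12200 − 10300 = 1900; midpoint Ī = (10300 + 12200)/2 = 11250.
η = (ΔQ/Q̄) ÷ (ΔI/Ī) = (19.5/161.75) ÷ (1900/11250) = 0.714.

0.714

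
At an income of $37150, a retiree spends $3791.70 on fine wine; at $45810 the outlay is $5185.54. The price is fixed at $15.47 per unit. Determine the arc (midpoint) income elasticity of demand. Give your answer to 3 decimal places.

1.487

With a constant price, Q₁ = 3791.70/15.47 = 245.100 and Q₂ = 5185.54/15.47 = 335.200 (equivalently, work directly with expenditure since P cancels).
Midpoint %ΔQ = (5185.54 − 3791.70)/4488.62 = 0.31053; midpoint %ΔI = (45810 − 37150)/41480 = 0.20878.
η = 0.31053 / 0.20878 = 1.487.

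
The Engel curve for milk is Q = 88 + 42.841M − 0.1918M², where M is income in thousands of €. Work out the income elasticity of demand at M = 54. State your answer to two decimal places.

0.65

At M = 54: Q = 1842.1252.
dQ/dM = 42.841 − 0.3836M = 22.12660.
η = (dQ/dM)·(M/Q) = 22.12660 × (54/1842.1252) = 0.65.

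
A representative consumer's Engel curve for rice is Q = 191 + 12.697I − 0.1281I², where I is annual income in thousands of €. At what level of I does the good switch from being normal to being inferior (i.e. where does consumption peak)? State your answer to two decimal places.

dQ/dI = 12.697 − 0.2562I.
The good is inferior where dQ/dI < 0. Setting dQ/dI = 0 gives I = 12.697 / 0.2562 = 49.56.

49.56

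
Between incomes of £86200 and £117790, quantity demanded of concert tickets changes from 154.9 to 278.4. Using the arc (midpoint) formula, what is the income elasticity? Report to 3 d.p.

1.841

ΔQ = 278.4 − 154.9 = 123.5; midpoint Q̄ = (154.9 + 278.4)/2 = 216.65.
ΔI = 117790 − 86200 = 31590; midpoint Ī = (86200 + 117790)/2 = 101995.
η = (ΔQ/Q̄) ÷ (ΔI/Ī) = (123.5/216.65) ÷ (31590/101995) = 1.841.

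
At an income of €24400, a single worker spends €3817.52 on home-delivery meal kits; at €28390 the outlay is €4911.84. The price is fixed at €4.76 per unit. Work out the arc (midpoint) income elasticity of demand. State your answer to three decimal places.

1.659

With a constant price, Q₁ = 3817.52/4.76 = 802.000 and Q₂ = 4911.84/4.76 = 1031.899 (equivalently, work directly with expenditure since P cancels).
Midpoint %ΔQ = (4911.84 − 3817.52)/4364.68 = 0.25072; midpoint %ΔI = (28390 − 24400)/26395 = 0.15116.
η = 0.25072 / 0.15116 = 1.659.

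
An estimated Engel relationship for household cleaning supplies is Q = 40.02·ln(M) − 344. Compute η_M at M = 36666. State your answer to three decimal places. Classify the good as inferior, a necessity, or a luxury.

0.522 (necessity)

At M = 36666: Q = 76.594.
dQ/dM = 40.02/M = 0.00109147 at this income.
η = (dQ/dM)·(M/Q) = 0.00109147 × (36666/76.594) = 0.522.
Since 0 < η < 1, the good is a necessity.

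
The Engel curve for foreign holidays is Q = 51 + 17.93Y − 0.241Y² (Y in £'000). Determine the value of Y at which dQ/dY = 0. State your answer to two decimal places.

37.20

dQ/dY = 17.93 − 0.482Y.
The good is inferior where dQ/dY < 0. Setting dQ/dY = 0 gives Y = 17.93 / 0.482 = 37.20.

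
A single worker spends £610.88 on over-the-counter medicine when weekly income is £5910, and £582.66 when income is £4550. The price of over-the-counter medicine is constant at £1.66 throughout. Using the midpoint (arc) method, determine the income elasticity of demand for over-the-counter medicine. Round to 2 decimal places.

0.18

With a constant price, Q₁ = 610.88/1.66 = 368.000 and Q₂ = 582.66/1.66 = 351.000 (equivalently, work directly with expenditure since P cancels).
Midpoint %ΔQ = (582.66 − 610.88)/596.77 = -0.04729; midpoint %ΔI = (4550 − 5910)/5230 = -0.26004.
η = -0.04729 / -0.26004 = 0.18.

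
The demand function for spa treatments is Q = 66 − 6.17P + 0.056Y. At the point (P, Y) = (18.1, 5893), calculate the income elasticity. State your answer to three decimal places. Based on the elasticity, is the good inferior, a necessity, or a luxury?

At P = 18.1, Y = 5893: Q = 284.331.
Holding P constant, ∂Q/∂Y = 0.056.
η_Y = (∂Q/∂Y)·(Y/Q) = 0.056 × (5893/284.331) = 1.161.
Since η > 1, this is a luxury.

1.161 (luxury)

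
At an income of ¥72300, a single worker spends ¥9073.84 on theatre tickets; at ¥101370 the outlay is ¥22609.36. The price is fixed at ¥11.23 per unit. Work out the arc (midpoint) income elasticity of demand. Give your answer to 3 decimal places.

2.552

With a constant price, Q₁ = 9073.84/11.23 = 808.000 and Q₂ = 22609.36/11.23 = 2013.300 (equivalently, work directly with expenditure since P cancels).
Midpoint %ΔQ = (22609.36 − 9073.84)/15841.60 = 0.85443; midpoint %ΔI = (101370 − 72300)/86835 = 0.33477.
η = 0.85443 / 0.33477 = 2.552.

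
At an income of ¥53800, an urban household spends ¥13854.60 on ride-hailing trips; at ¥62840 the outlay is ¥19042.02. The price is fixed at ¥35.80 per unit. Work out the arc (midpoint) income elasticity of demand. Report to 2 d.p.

2.03

With a constant price, Q₁ = 13854.60/35.80 = 387.000 and Q₂ = 19042.02/35.80 = 531.900 (equivalently, work directly with expenditure since P cancels).
Midpoint %ΔQ = (19042.02 − 13854.60)/16448.31 = 0.31538; midpoint %ΔI = (62840 − 53800)/58320 = 0.15501.
η = 0.31538 / 0.15501 = 2.03.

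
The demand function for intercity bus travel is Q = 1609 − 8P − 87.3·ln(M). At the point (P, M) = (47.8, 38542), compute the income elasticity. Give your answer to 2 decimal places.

At P = 47.8, M = 38542: Q = 304.755.
Holding P constant, ∂Q/∂M = -87.3/M = -0.00226506.
η_M = (∂Q/∂M)·(M/Q) = -0.00226506 × (38542/304.755) = -0.29.

-0.29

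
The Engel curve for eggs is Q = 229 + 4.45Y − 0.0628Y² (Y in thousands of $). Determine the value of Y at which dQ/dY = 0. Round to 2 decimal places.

dQ/dY = 4.45 − 0.1256Y.
The good is inferior where dQ/dY < 0. Setting dQ/dY = 0 gives Y = 4.45 / 0.1256 = 35.43.

35.43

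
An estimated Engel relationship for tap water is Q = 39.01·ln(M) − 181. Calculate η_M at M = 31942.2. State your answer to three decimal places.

0.174

At M = 31942.2: Q = 223.599.
dQ/dM = 39.01/M = 0.00122127 at this income.
η = (dQ/dM)·(M/Q) = 0.00122127 × (31942.2/223.599) = 0.174.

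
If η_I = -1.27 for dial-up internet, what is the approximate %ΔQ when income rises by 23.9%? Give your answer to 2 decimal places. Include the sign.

%ΔQ ≈ η × %ΔI = -1.27 × 23.9% = -30.35%.

-30.35%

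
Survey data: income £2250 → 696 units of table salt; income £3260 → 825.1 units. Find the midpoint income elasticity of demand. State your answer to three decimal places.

ΔQ = 825.1 − 696 = 129.1; midpoint Q̄ = (696 + 825.1)/2 = 760.55.
ΔI = 3260 − 2250 = 1010; midpoint Ī = (2250 + 3260)/2 = 2755.
η = (ΔQ/Q̄) ÷ (ΔI/Ī) = (129.1/760.55) ÷ (1010/2755) = 0.463.

0.463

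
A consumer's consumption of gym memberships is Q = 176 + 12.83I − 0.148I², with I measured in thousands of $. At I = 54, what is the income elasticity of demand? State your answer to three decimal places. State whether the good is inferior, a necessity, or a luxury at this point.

At I = 54: Q = 437.2520.
dQ/dI = 12.83 − 0.296I = -3.15400.
η = (dQ/dI)·(I/Q) = -3.15400 × (54/437.2520) = -0.390.
η < 0 ⇒ inferior good.

-0.390 (inferior good)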